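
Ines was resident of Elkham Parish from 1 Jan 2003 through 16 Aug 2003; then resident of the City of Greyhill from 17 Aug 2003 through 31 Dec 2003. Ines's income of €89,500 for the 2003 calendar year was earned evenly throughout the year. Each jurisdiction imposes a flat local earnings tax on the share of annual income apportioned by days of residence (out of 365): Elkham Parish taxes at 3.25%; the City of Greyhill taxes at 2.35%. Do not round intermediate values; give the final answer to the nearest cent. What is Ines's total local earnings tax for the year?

€2,606.41

Elkham Parish, 1 Jan – 16 Aug 2003: 228 days → €89,500 × 3.25% × 228/365 = €1,816.9726
The City of Greyhill, 17 Aug – 31 Dec 2003: 137 days → €89,500 × 2.35% × 137/365 = €789.4390
Total = €2,606.4116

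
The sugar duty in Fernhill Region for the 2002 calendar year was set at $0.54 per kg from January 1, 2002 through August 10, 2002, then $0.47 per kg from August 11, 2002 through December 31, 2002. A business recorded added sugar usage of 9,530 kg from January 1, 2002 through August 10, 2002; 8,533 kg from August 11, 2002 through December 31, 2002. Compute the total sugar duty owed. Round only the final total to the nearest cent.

January 1 – August 10, 2002: 9,530 kg at $0.54/kg → $5,146.20
August 11 – December 31, 2002: 8,533 kg at $0.47/kg → $4,010.51

$9,156.71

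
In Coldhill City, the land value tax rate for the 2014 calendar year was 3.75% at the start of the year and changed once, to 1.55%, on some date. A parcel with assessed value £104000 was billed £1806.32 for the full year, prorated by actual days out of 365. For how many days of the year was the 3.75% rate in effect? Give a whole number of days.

Let d = days at the first rate; then 365 − d days at the second rate.
£104000 × [3.75%·d + 1.55%·(365−d)] / 365 = £1806.32
Solving gives d = 31, so the new rate took effect on 1 Feb 2014.

31 days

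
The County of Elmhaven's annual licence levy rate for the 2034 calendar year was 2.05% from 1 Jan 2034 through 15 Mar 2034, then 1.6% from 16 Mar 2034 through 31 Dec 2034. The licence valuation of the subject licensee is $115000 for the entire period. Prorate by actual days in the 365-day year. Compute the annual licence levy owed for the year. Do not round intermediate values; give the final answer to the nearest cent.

1 Jan – 15 Mar 2034: 74 days at 2.05% → $115000 × 2.05% × 74/365 = $477.9589
16 Mar – 31 Dec 2034: 291 days at 1.6% → $115000 × 1.6% × 291/365 = $1466.9589
Total = $1944.9178

$1944.92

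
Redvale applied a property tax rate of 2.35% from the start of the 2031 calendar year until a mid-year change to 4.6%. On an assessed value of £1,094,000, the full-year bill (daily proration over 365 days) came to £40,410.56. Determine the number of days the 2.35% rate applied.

Let d = days at the first rate; then 365 − d days at the second rate.
£1,094,000 × [2.35%·d + 4.6%·(365−d)] / 365 = £40,410.56
Solving gives d = 147, so the new rate took effect on 28 May 2031.

147 days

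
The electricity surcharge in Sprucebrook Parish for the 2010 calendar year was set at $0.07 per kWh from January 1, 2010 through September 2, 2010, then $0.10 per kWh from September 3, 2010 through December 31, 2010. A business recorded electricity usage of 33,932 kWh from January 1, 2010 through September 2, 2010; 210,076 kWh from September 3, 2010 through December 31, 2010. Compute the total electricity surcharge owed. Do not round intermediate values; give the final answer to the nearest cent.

$23,382.84

January 1 – September 2, 2010: 33,932 kWh at $0.07/kWh → $2,375.24
September 3 – December 31, 2010: 210,076 kWh at $0.10/kWh → $21,007.60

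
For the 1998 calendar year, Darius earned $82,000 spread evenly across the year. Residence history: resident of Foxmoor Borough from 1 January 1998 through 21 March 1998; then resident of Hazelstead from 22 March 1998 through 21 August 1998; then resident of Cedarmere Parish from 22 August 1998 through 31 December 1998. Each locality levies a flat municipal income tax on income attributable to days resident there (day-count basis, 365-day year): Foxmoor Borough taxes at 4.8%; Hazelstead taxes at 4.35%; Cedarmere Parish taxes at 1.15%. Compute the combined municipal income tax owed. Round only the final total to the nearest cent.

$2,698.92

Foxmoor Borough, 1 January – 21 March 1998: 80 days → $82,000 × 4.8% × 80/365 = $862.6849
Hazelstead, 22 March – 21 August 1998: 153 days → $82,000 × 4.35% × 153/365 = $1,495.2082
Cedarmere Parish, 22 August – 31 December 1998: 132 days → $82,000 × 1.15% × 132/365 = $341.0301
Total = $2,698.9233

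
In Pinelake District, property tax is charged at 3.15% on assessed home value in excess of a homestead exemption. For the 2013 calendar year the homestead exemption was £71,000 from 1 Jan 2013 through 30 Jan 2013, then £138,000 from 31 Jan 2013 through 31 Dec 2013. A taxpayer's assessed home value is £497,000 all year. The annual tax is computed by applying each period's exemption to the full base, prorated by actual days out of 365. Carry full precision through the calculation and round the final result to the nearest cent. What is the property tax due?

1 Jan – 30 Jan 2013: 30 days, exemption £71,000 → (£497,000 − £71,000) × 3.15% × 30/365 = £1,102.9315
31 Jan – 31 Dec 2013: 335 days, exemption £138,000 → (£497,000 − £138,000) × 3.15% × 335/365 = £10,379.0342
Total = £11,481.9658

£11,481.97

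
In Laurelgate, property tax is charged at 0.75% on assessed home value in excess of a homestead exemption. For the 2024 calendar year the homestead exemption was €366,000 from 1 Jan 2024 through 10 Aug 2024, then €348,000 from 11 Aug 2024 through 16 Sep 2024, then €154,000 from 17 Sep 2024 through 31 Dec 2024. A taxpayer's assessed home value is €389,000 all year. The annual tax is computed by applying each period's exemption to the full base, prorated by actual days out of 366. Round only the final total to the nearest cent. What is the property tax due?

1 Jan – 10 Aug 2024: 223 days, exemption €366,000 → (€389,000 − €366,000) × 0.75% × 223/366 = €105.1025
11 Aug – 16 Sep 2024: 37 days, exemption €348,000 → (€389,000 − €348,000) × 0.75% × 37/366 = €31.0861
17 Sep – 31 Dec 2024: 106 days, exemption €154,000 → (€389,000 − €154,000) × 0.75% × 106/366 = €510.4508
Total = €646.6393

€646.64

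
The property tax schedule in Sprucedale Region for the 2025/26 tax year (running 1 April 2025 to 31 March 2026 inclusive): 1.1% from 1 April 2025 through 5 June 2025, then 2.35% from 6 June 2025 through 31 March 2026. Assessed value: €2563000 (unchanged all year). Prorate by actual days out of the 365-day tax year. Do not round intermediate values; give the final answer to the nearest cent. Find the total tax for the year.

€54437.42

1 April – 5 June 2025: 66 days at 1.1% → €2563000 × 1.1% × 66/365 = €5097.9123
6 June 2025 – 31 March 2026: 299 days at 2.35% → €2563000 × 2.35% × 299/365 = €49339.5055
Total = €54437.4178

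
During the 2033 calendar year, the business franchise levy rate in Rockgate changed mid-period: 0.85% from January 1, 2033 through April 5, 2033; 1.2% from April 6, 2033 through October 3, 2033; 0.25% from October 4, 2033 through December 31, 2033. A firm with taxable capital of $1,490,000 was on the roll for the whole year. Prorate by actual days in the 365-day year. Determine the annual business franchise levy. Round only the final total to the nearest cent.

$13,071.18

January 1 – April 5, 2033: 95 days at 0.85% → $1,490,000 × 0.85% × 95/365 = $3,296.3699
April 6 – October 3, 2033: 181 days at 1.2% → $1,490,000 × 1.2% × 181/365 = $8,866.5205
October 4 – December 31, 2033: 89 days at 0.25% → $1,490,000 × 0.25% × 89/365 = $908.2877
Total = $13,071.1781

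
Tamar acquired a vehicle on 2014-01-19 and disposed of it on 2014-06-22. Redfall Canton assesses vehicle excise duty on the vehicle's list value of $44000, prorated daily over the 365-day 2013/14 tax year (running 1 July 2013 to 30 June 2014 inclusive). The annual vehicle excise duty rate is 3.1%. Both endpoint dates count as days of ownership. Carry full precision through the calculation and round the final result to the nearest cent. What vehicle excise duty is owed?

Days held (2014-01-19 to 2014-06-22): 155 out of 365
Tax = $44000 × 3.1% × 155/365 = $579.2329

$579.23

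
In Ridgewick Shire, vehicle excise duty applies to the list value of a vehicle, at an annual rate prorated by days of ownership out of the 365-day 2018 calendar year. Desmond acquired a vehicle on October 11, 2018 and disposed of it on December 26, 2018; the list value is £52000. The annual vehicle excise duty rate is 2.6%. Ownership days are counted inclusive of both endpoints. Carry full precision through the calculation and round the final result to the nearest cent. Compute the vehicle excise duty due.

Days held (October 11 – December 26, 2018): 77 out of 365
Tax = £52000 × 2.6% × 77/365 = £285.2164

£285.22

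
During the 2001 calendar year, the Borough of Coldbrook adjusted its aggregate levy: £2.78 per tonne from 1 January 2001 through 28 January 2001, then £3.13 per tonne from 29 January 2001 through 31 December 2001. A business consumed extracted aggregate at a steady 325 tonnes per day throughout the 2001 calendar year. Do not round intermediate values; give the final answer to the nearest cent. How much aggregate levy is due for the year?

1 January – 28 January 2001: 28 days × 325 tonnes/day = 9,100 tonnes at £2.78/tonne → £25,298.00
29 January – 31 December 2001: 337 days × 325 tonnes/day = 109,525 tonnes at £3.13/tonne → £342,813.25

£368,111.25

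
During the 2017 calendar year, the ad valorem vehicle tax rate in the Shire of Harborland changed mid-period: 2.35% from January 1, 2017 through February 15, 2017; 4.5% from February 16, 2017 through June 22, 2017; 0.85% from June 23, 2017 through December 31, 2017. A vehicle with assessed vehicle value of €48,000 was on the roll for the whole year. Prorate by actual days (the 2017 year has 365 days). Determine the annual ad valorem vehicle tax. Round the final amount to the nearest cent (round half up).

€1,108.34

January 1 – February 15, 2017: 46 days at 2.35% → €48,000 × 2.35% × 46/365 = €142.1589
February 16 – June 22, 2017: 127 days at 4.5% → €48,000 × 4.5% × 127/365 = €751.5616
June 23 – December 31, 2017: 192 days at 0.85% → €48,000 × 0.85% × 192/365 = €214.6192
Total = €1,108.3397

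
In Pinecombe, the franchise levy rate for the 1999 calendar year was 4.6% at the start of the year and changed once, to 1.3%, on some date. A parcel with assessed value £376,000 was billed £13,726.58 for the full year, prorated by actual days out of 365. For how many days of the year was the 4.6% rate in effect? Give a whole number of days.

260 days

Let d = days at the first rate; then 365 − d days at the second rate.
£376,000 × [4.6%·d + 1.3%·(365−d)] / 365 = £13,726.58
Solving gives d = 260, so the new rate took effect on September 18, 1999.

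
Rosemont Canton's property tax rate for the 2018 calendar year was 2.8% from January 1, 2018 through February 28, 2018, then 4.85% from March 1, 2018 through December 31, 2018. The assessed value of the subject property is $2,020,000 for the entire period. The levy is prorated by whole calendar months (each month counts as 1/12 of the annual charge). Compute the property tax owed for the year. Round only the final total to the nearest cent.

January 1 – February 28, 2018: 2 months at 2.8% → $2,020,000 × 2.8% × 2/12 = $9,426.6667
March 1 – December 31, 2018: 10 months at 4.85% → $2,020,000 × 4.85% × 10/12 = $81,641.6667
Total = $91,068.3333

$91,068.33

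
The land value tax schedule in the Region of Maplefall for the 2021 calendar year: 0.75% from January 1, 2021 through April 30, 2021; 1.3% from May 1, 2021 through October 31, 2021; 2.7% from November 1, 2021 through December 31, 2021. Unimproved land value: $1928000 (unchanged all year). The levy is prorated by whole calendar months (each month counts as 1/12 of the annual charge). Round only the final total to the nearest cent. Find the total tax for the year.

$26028.00

January 1 – April 30, 2021: 4 months at 0.75% → $1928000 × 0.75% × 4/12 = $4820.0000
May 1 – October 31, 2021: 6 months at 1.3% → $1928000 × 1.3% × 6/12 = $12532.0000
November 1 – December 31, 2021: 2 months at 2.7% → $1928000 × 2.7% × 2/12 = $8676.0000
Total = $26028.0000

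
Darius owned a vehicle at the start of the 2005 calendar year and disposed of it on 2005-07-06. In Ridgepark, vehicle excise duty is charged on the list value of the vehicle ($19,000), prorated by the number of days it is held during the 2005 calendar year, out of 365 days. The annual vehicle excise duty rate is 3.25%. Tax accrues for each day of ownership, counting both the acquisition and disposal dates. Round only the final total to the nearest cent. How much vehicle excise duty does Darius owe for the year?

Days held (2005-01-01 to 2005-07-06): 187 out of 365
Tax = $19,000 × 3.25% × 187/365 = $316.3630

$316.36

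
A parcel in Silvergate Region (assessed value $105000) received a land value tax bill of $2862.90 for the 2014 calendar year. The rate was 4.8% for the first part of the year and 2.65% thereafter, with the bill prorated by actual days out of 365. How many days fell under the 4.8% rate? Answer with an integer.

Let d = days at the first rate; then 365 − d days at the second rate.
$105000 × [4.8%·d + 2.65%·(365−d)] / 365 = $2862.90
Solving gives d = 13, so the new rate took effect on 14 January 2014.

13 days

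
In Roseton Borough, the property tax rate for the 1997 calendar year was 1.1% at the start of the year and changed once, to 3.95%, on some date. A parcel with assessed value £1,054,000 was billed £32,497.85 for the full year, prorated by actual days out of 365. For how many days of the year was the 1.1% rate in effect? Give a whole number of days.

Let d = days at the first rate; then 365 − d days at the second rate.
£1,054,000 × [1.1%·d + 3.95%·(365−d)] / 365 = £32,497.85
Solving gives d = 111, so the new rate took effect on April 22, 1997.

111 days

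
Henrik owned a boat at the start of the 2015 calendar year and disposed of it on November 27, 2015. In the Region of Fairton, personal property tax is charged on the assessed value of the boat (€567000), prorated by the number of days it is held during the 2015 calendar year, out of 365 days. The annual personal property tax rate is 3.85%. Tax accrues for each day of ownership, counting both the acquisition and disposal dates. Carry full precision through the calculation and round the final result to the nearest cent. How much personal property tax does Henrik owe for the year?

€19796.07

Days held (January 1 – November 27, 2015): 331 out of 365
Tax = €567000 × 3.85% × 331/365 = €19796.0671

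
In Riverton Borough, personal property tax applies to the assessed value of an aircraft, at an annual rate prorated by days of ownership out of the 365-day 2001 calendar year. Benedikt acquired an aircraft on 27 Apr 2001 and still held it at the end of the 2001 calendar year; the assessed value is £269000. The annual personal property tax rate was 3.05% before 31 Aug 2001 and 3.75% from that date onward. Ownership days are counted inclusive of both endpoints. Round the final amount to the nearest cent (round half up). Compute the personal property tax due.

£6231.59

27 Apr – 30 Aug 2001: 126 days at 3.05% → £269000 × 3.05% × 126/365 = £2832.2384
31 Aug – 31 Dec 2001: 123 days at 3.75% → £269000 × 3.75% × 123/365 = £3399.3493
Total = £6231.5877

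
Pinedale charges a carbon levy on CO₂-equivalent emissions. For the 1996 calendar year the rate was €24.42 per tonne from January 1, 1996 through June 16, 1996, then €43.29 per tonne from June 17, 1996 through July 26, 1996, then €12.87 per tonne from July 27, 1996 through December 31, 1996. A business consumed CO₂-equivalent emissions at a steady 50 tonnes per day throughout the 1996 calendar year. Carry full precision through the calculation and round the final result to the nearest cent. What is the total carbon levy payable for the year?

€393381.00

January 1 – June 16, 1996: 168 days × 50 tonnes/day = 8,400 tonnes at €24.42/tonne → €205128.00
June 17 – July 26, 1996: 40 days × 50 tonnes/day = 2,000 tonnes at €43.29/tonne → €86580.00
July 27 – December 31, 1996: 158 days × 50 tonnes/day = 7,900 tonnes at €12.87/tonne → €101673.00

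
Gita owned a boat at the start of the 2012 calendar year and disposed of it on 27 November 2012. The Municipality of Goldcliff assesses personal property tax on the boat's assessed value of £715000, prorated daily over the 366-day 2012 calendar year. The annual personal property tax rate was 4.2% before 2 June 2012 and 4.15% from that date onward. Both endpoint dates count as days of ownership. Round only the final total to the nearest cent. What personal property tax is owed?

£27065.48

1 January – 1 June 2012: 153 days at 4.2% → £715000 × 4.2% × 153/366 = £12553.5246
2 June – 27 November 2012: 179 days at 4.15% → £715000 × 4.15% × 179/366 = £14511.9604
Total = £27065.4850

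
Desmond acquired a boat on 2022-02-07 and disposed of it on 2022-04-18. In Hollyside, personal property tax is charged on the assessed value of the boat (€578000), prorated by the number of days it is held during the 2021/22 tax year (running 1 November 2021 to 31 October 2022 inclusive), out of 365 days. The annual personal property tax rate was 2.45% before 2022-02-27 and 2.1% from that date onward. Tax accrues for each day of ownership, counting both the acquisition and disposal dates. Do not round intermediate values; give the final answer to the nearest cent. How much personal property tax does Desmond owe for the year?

€2471.94

2022-02-07 to 2022-02-26: 20 days at 2.45% → €578000 × 2.45% × 20/365 = €775.9452
2022-02-27 to 2022-04-18: 51 days at 2.1% → €578000 × 2.1% × 51/365 = €1695.9945
Total = €2471.9397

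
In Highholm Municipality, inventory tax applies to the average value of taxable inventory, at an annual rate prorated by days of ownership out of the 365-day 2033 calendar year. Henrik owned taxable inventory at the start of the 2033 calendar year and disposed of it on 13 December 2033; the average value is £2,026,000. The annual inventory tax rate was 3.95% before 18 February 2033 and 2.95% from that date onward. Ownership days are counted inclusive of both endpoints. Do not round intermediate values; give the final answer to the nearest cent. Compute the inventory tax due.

1 January – 17 February 2033: 48 days at 3.95% → £2,026,000 × 3.95% × 48/365 = £10,524.0986
18 February – 13 December 2033: 299 days at 2.95% → £2,026,000 × 2.95% × 299/365 = £48,959.8164
Total = £59,483.9151

£59,483.92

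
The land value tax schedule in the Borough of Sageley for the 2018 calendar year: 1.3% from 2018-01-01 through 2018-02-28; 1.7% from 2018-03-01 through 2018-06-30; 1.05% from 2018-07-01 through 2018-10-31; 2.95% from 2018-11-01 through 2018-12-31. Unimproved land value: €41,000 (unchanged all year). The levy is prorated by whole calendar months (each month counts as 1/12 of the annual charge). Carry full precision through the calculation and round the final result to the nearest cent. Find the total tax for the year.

2018-01-01 to 2018-02-28: 2 months at 1.3% → €41,000 × 1.3% × 2/12 = €88.8333
2018-03-01 to 2018-06-30: 4 months at 1.7% → €41,000 × 1.7% × 4/12 = €232.3333
2018-07-01 to 2018-10-31: 4 months at 1.05% → €41,000 × 1.05% × 4/12 = €143.5000
2018-11-01 to 2018-12-31: 2 months at 2.95% → €41,000 × 2.95% × 2/12 = €201.5833
Total = €666.2500

€666.25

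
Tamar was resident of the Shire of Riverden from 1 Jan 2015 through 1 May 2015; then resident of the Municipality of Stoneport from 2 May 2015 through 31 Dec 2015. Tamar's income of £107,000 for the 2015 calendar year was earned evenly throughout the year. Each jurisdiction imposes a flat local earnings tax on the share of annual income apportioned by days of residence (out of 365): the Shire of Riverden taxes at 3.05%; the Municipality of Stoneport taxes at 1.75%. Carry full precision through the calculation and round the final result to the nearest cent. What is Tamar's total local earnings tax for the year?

The Shire of Riverden, 1 Jan – 1 May 2015: 121 days → £107,000 × 3.05% × 121/365 = £1,081.8726
The Municipality of Stoneport, 2 May – 31 Dec 2015: 244 days → £107,000 × 1.75% × 244/365 = £1,251.7534
Total = £2,333.6260

£2,333.63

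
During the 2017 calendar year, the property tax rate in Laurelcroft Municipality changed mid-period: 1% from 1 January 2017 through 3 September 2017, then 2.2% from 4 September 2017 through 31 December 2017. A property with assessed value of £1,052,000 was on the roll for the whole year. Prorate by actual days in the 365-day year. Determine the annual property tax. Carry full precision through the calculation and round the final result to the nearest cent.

£14,635.77

1 January – 3 September 2017: 246 days at 1% → £1,052,000 × 1% × 246/365 = £7,090.1918
4 September – 31 December 2017: 119 days at 2.2% → £1,052,000 × 2.2% × 119/365 = £7,545.5781
Total = £14,635.7699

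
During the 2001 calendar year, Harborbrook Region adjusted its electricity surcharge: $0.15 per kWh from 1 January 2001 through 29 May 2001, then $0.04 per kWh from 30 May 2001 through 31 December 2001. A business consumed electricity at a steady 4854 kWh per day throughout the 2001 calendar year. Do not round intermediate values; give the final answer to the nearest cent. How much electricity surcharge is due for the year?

1 January – 29 May 2001: 149 days × 4854 kWh/day = 723,246 kWh at $0.15/kWh → $108,486.90
30 May – 31 December 2001: 216 days × 4854 kWh/day = 1,048,464 kWh at $0.04/kWh → $41,938.56

$150,425.46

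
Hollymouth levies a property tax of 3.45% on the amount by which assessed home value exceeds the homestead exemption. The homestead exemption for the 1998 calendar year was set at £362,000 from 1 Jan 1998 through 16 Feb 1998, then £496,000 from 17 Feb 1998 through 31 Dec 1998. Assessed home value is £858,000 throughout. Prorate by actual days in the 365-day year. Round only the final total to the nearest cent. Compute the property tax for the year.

1 Jan – 16 Feb 1998: 47 days, exemption £362,000 → (£858,000 − £362,000) × 3.45% × 47/365 = £2,203.4630
17 Feb – 31 Dec 1998: 318 days, exemption £496,000 → (£858,000 − £496,000) × 3.45% × 318/365 = £10,880.8274
Total = £13,084.2904

£13,084.29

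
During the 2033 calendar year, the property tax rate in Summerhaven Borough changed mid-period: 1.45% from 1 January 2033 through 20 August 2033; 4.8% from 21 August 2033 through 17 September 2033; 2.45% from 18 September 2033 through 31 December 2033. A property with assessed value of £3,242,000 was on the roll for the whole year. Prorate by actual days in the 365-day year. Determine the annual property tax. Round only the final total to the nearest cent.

1 January – 20 August 2033: 232 days at 1.45% → £3,242,000 × 1.45% × 232/365 = £29,879.6932
21 August – 17 September 2033: 28 days at 4.8% → £3,242,000 × 4.8% × 28/365 = £11,937.6658
18 September – 31 December 2033: 105 days at 2.45% → £3,242,000 × 2.45% × 105/365 = £22,849.4384
Total = £64,666.7973

£64,666.80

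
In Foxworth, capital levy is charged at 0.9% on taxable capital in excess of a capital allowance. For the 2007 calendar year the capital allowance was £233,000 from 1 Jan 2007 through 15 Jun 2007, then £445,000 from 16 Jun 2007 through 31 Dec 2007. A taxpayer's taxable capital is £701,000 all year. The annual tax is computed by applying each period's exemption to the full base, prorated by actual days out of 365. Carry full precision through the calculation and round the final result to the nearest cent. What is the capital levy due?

1 Jan – 15 Jun 2007: 166 days, exemption £233,000 → (£701,000 − £233,000) × 0.9% × 166/365 = £1,915.5945
16 Jun – 31 Dec 2007: 199 days, exemption £445,000 → (£701,000 − £445,000) × 0.9% × 199/365 = £1,256.1534
Total = £3,171.7479

£3,171.75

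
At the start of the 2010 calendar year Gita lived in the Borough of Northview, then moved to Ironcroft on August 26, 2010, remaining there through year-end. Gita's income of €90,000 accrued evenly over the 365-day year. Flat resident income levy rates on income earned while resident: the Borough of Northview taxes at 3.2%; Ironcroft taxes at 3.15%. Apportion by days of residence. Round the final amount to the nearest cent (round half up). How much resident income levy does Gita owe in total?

The Borough of Northview, January 1 – August 25, 2010: 237 days → €90,000 × 3.2% × 237/365 = €1,870.0274
Ironcroft, August 26 – December 31, 2010: 128 days → €90,000 × 3.15% × 128/365 = €994.1918
Total = €2,864.2192

€2,864.22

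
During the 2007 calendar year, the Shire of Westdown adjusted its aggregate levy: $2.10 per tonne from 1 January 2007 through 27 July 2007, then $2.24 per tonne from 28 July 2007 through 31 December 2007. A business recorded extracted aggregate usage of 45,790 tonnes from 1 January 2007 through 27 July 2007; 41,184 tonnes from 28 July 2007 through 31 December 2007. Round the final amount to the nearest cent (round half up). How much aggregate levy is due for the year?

1 January – 27 July 2007: 45,790 tonnes at $2.10/tonne → $96,159.00
28 July – 31 December 2007: 41,184 tonnes at $2.24/tonne → $92,252.16

$188,411.16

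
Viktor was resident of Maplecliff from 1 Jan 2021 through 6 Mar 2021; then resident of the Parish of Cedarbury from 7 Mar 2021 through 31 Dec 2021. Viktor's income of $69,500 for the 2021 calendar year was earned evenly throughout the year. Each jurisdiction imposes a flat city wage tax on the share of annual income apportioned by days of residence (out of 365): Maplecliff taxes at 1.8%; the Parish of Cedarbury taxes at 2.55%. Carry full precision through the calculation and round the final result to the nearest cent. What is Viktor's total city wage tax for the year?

Maplecliff, 1 Jan – 6 Mar 2021: 65 days → $69,500 × 1.8% × 65/365 = $222.7808
The Parish of Cedarbury, 7 Mar – 31 Dec 2021: 300 days → $69,500 × 2.55% × 300/365 = $1,456.6438
Total = $1,679.4247

$1,679.42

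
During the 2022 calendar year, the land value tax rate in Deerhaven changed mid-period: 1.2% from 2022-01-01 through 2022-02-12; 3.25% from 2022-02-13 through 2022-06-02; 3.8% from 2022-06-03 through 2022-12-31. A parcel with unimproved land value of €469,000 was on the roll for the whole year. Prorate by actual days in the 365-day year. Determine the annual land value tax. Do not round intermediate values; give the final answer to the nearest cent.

2022-01-01 to 2022-02-12: 43 days at 1.2% → €469,000 × 1.2% × 43/365 = €663.0247
2022-02-13 to 2022-06-02: 110 days at 3.25% → €469,000 × 3.25% × 110/365 = €4,593.6301
2022-06-03 to 2022-12-31: 212 days at 3.8% → €469,000 × 3.8% × 212/365 = €10,351.4082
Total = €15,608.0630

€15,608.06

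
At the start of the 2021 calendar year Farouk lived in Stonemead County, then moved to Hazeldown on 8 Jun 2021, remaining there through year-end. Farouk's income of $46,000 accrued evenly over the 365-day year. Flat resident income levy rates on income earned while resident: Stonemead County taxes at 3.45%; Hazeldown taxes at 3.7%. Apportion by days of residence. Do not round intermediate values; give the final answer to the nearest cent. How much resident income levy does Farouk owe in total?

Stonemead County, 1 Jan – 7 Jun 2021: 158 days → $46,000 × 3.45% × 158/365 = $686.9753
Hazeldown, 8 Jun – 31 Dec 2021: 207 days → $46,000 × 3.7% × 207/365 = $965.2438
Total = $1,652.2192

$1,652.22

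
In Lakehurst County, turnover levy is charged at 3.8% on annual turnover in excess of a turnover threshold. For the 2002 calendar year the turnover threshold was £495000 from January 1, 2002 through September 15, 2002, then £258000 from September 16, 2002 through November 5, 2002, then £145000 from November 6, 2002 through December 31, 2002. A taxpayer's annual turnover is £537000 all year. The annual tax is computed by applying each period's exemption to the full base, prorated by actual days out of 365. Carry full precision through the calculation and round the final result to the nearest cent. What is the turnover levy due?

January 1 – September 15, 2002: 258 days, exemption £495000 → (£537000 − £495000) × 3.8% × 258/365 = £1128.1315
September 16 – November 5, 2002: 51 days, exemption £258000 → (£537000 − £258000) × 3.8% × 51/365 = £1481.3753
November 6 – December 31, 2002: 56 days, exemption £145000 → (£537000 − £145000) × 3.8% × 56/365 = £2285.4137
Total = £4894.9205

£4894.92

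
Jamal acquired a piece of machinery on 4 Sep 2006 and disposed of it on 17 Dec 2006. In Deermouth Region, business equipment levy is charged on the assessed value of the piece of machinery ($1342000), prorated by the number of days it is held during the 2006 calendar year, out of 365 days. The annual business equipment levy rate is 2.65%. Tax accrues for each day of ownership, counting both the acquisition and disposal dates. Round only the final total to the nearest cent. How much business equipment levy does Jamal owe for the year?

Days held (4 Sep – 17 Dec 2006): 105 out of 365
Tax = $1342000 × 2.65% × 105/365 = $10230.4521

$10230.45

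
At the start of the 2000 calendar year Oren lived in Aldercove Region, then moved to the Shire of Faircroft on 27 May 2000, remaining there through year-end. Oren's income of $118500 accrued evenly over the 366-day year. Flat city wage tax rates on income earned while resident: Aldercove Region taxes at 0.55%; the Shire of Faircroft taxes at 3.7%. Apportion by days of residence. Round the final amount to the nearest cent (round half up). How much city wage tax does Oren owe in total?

Aldercove Region, 1 Jan – 26 May 2000: 147 days → $118500 × 0.55% × 147/366 = $261.7684
The Shire of Faircroft, 27 May – 31 Dec 2000: 219 days → $118500 × 3.7% × 219/366 = $2623.5123
Total = $2885.2807

$2885.28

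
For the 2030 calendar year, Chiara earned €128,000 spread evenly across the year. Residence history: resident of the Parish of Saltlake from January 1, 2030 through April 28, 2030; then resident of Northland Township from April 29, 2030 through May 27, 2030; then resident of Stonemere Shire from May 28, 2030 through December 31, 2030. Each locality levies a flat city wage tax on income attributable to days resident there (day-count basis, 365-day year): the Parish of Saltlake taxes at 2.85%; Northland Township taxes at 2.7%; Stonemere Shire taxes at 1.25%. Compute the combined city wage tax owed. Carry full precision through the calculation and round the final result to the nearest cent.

€2,409.56

The Parish of Saltlake, January 1 – April 28, 2030: 118 days → €128,000 × 2.85% × 118/365 = €1,179.3534
Northland Township, April 29 – May 27, 2030: 29 days → €128,000 × 2.7% × 29/365 = €274.5863
Stonemere Shire, May 28 – December 31, 2030: 218 days → €128,000 × 1.25% × 218/365 = €955.6164
Total = €2,409.5562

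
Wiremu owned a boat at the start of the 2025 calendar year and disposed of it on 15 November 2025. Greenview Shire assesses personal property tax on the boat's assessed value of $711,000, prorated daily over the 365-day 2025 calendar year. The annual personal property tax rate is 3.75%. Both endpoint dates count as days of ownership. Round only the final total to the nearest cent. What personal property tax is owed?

Days held (1 January – 15 November 2025): 319 out of 365
Tax = $711,000 × 3.75% × 319/365 = $23,302.2945

$23,302.29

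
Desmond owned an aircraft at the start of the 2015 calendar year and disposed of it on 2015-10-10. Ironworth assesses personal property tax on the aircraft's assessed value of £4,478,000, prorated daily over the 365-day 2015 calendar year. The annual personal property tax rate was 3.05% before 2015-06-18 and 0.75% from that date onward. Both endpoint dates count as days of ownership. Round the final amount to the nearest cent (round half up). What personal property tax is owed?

£73,445.33

2015-01-01 to 2015-06-17: 168 days at 3.05% → £4,478,000 × 3.05% × 168/365 = £62,863.7589
2015-06-18 to 2015-10-10: 115 days at 0.75% → £4,478,000 × 0.75% × 115/365 = £10,581.5753
Total = £73,445.3342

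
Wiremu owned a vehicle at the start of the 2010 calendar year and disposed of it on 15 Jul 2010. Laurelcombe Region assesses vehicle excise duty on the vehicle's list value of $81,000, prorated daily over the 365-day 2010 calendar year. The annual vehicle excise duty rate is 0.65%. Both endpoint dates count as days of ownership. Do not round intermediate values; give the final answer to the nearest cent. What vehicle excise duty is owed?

$282.72

Days held (1 Jan – 15 Jul 2010): 196 out of 365
Tax = $81,000 × 0.65% × 196/365 = $282.7233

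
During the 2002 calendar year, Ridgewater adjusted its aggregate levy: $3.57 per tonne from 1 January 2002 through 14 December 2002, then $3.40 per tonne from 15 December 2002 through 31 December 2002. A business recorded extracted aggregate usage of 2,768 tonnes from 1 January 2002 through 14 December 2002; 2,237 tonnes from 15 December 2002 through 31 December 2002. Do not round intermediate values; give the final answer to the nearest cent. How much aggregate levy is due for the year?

1 January – 14 December 2002: 2,768 tonnes at $3.57/tonne → $9,881.76
15 December – 31 December 2002: 2,237 tonnes at $3.40/tonne → $7,605.80

$17,487.56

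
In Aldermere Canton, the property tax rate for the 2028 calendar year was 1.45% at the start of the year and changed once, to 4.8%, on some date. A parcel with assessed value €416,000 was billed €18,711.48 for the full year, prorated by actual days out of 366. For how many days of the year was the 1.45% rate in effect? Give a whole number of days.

Let d = days at the first rate; then 366 − d days at the second rate.
€416,000 × [1.45%·d + 4.8%·(366−d)] / 366 = €18,711.48
Solving gives d = 33, so the new rate took effect on 3 Feb 2028.

33 days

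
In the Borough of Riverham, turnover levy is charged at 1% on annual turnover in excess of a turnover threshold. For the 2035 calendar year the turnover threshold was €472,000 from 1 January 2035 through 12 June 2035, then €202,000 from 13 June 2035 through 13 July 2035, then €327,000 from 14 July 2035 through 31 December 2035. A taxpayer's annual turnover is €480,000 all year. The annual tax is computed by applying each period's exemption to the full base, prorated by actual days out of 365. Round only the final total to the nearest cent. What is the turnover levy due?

€988.63

1 January – 12 June 2035: 163 days, exemption €472,000 → (€480,000 − €472,000) × 1% × 163/365 = €35.7260
13 June – 13 July 2035: 31 days, exemption €202,000 → (€480,000 − €202,000) × 1% × 31/365 = €236.1096
14 July – 31 December 2035: 171 days, exemption €327,000 → (€480,000 − €327,000) × 1% × 171/365 = €716.7945
Total = €988.6301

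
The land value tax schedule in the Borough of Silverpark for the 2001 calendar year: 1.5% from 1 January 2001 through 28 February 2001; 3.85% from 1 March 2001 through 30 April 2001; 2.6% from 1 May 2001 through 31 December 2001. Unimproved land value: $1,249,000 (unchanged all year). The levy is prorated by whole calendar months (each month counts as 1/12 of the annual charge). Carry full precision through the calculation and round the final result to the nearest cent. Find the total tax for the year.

$32,786.25

1 January – 28 February 2001: 2 months at 1.5% → $1,249,000 × 1.5% × 2/12 = $3,122.5000
1 March – 30 April 2001: 2 months at 3.85% → $1,249,000 × 3.85% × 2/12 = $8,014.4167
1 May – 31 December 2001: 8 months at 2.6% → $1,249,000 × 2.6% × 8/12 = $21,649.3333
Total = $32,786.2500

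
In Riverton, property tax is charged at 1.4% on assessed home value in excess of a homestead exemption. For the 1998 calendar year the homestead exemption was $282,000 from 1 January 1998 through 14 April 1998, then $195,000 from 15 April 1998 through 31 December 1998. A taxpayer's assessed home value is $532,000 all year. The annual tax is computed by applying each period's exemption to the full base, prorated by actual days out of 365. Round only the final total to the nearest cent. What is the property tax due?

$4,370.95

1 January – 14 April 1998: 104 days, exemption $282,000 → ($532,000 − $282,000) × 1.4% × 104/365 = $997.2603
15 April – 31 December 1998: 261 days, exemption $195,000 → ($532,000 − $195,000) × 1.4% × 261/365 = $3,373.6932
Total = $4,370.9534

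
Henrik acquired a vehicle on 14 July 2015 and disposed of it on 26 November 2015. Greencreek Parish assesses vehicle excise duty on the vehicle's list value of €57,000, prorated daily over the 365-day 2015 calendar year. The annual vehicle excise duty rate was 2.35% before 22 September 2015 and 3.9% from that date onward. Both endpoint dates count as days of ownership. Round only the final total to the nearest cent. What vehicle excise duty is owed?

€658.86

14 July – 21 September 2015: 70 days at 2.35% → €57,000 × 2.35% × 70/365 = €256.8904
22 September – 26 November 2015: 66 days at 3.9% → €57,000 × 3.9% × 66/365 = €401.9671
Total = €658.8575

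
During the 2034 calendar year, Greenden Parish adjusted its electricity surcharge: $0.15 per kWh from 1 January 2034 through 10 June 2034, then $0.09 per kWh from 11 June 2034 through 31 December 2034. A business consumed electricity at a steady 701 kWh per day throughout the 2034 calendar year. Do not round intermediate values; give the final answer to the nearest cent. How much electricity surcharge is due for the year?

$29,799.51

1 January – 10 June 2034: 161 days × 701 kWh/day = 112,861 kWh at $0.15/kWh → $16,929.15
11 June – 31 December 2034: 204 days × 701 kWh/day = 143,004 kWh at $0.09/kWh → $12,870.36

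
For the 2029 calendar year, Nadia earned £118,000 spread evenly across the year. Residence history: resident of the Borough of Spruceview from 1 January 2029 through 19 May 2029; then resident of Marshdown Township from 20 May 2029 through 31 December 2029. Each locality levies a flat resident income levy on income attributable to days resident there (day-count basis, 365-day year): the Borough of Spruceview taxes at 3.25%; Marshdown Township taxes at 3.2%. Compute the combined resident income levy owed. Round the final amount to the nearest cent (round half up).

£3,798.47

The Borough of Spruceview, 1 January – 19 May 2029: 139 days → £118,000 × 3.25% × 139/365 = £1,460.4521
Marshdown Township, 20 May – 31 December 2029: 226 days → £118,000 × 3.2% × 226/365 = £2,338.0164
Total = £3,798.4685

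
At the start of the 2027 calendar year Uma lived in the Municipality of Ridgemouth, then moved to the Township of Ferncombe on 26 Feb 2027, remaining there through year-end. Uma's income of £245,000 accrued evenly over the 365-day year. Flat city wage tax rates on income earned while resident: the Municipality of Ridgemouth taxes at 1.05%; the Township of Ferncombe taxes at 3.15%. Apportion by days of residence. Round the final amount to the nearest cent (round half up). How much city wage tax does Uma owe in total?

The Municipality of Ridgemouth, 1 Jan – 25 Feb 2027: 56 days → £245,000 × 1.05% × 56/365 = £394.6849
The Township of Ferncombe, 26 Feb – 31 Dec 2027: 309 days → £245,000 × 3.15% × 309/365 = £6,533.4452
Total = £6,928.1301

£6,928.13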